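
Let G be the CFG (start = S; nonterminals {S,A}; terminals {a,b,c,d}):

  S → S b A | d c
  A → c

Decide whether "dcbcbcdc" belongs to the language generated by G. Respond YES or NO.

Convert to CNF:
  S -> S X3 | T1 T2
  A -> c
  T0 -> b
  T1 -> d
  T2 -> c
  X3 -> T0 A

CYK table (by increasing span):
  cell(0,0) d: {T1}  orig:{}
  cell(1,1) c: {A,T2}  orig:{A}
  cell(2,2) b: {T0}  orig:{}
  cell(3,3) c: {A,T2}  orig:{A}
  cell(4,4) b: {T0}  orig:{}
  cell(5,5) c: {A,T2}  orig:{A}
  cell(6,6) d: {T1}  orig:{}
  cell(7,7) c: {A,T2}  orig:{A}
  cell(0,1) dc: {S}
  cell(1,2) cb: ∅
  cell(2,3) bc: {X3}  orig:{}
  cell(3,4) cb: ∅
  cell(4,5) bc: {X3}  orig:{}
  cell(5,6) cd: ∅
  cell(6,7) dc: {S}
  cell(0,2) dcb: ∅
  cell(1,3) cbc: ∅
  cell(2,4) bcb: ∅
  cell(3,5) cbc: ∅
  cell(4,6) bcd: ∅
  cell(5,7) cdc: ∅
  cell(0,3) dcbc: {S}
  cell(1,4) cbcb: ∅
  cell(2,5) bcbc: ∅
  cell(3,6) cbcd: ∅
  cell(4,7) bcdc: ∅
  cell(0,4) dcbcb: ∅
  cell(1,5) cbcbc: ∅
  cell(2,6) bcbcd: ∅
  cell(3,7) cbcdc: ∅
  cell(0,5) dcbcbc: {S}
  cell(1,6) cbcbcd: ∅
  cell(2,7) bcbcdc: ∅
  cell(0,6) dcbcbcd: ∅
  cell(1,7) cbcbcdc: ∅
  cell(0,7) dcbcbcdc: ∅

S ∉ T[0,7] ⇒ NO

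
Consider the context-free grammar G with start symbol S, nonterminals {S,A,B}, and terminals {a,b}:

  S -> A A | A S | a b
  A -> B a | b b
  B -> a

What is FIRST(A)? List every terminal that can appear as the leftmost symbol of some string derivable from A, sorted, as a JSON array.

Compute FIRST by fixpoint:
[1]
  A via A→b b: +{b}
  B via B→a: +{a}
  S via S→A A: +{b}
  S via S→a b: +{a}
  FIRST(S)={a,b}  FIRST(A)={b}  FIRST(B)={a}
[2]
  A via A→B a: +{a}
  FIRST(S)={a,b}  FIRST(A)={a,b}  FIRST(B)={a}
[3] done
  FIRST(S)={a,b}  FIRST(A)={a,b}  FIRST(B)={a}

FIRST(A) = ["a", "b"]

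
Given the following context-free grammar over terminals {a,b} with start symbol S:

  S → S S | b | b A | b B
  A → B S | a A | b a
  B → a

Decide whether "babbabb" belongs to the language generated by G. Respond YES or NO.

Convert to CNF:
  S -> S S | T1 A | T1 B | b
  A -> B S | T0 A | T1 T0
  B -> a
  T0 -> a
  T1 -> b

CYK fill:
  cell(0,0) b: {S,T1}  orig:{S}
  cell(1,1) a: {B,T0}  orig:{B}
  cell(2,2) b: {S,T1}  orig:{S}
  cell(3,3) b: {S,T1}  orig:{S}
  cell(4,4) a: {B,T0}  orig:{B}
  cell(5,5) b: {S,T1}  orig:{S}
  cell(6,6) b: {S,T1}  orig:{S}
  cell(0,1) ba: {A,S}
  cell(1,2) ab: {A}
  cell(2,3) bb: {S}
  cell(3,4) ba: {A,S}
  cell(4,5) ab: {A}
  cell(5,6) bb: {S}
  cell(0,2) bab: {S}
  cell(1,3) abb: {A}
  cell(2,4) bba: {S}
  cell(3,5) bab: {S}
  cell(4,6) abb: {A}
  cell(0,3) babb: {S}
  cell(1,4) abba: {A}
  cell(2,5) bbab: {S}
  cell(3,6) babb: {S}
  cell(0,4) babba: {S}
  cell(1,5) abbab: {A}
  cell(2,6) bbabb: {S}
  cell(0,5) babbab: {S}
  cell(1,6) abbabb: {A}
  cell(0,6) babbabb: {S}

S ∈ T[0,6] ⇒ YES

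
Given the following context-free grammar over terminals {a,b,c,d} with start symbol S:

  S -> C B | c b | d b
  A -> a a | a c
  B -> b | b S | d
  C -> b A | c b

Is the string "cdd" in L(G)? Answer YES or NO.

CNF form of G:
  S -> C B | T1 T2 | T3 T2
  A -> T0 T0 | T0 T1
  B -> T2 S | b | d
  C -> T1 T2 | T2 A
  T0 -> a
  T1 -> c
  T2 -> b
  T3 -> d

CYK table (by increasing span):
  [0..0]={T1}  "c"  orig:{}
  [1..1]={B,T3}  "d"  orig:{B}
  [2..2]={B,T3}  "d"  orig:{B}
  [0..1]=∅  "cd"
  [1..2]=∅  "dd"
  [0..2]=∅  "cdd"

S ∉ T[0,2] ⇒ NO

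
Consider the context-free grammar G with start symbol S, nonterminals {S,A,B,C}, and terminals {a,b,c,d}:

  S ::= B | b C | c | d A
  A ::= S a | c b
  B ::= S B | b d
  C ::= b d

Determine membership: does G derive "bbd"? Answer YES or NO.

Convert to CNF:
  S -> S B | T2 C | T2 T3 | T3 A | c
  A -> S T0 | T1 T2
  B -> S B | T2 T3
  C -> T2 T3
  T0 -> a
  T1 -> c
  T2 -> b
  T3 -> d

CYK table (by increasing span):
  T[0,0] 'b' = {T2}  orig:{}
  T[1,1] 'b' = {T2}  orig:{}
  T[2,2] 'd' = {T3}  orig:{}
  T[0,1] 'bb' = ∅
  T[1,2] 'bd' = {B,C,S}
  T[0,2] 'bbd' = {S}

S ∈ T[0,2] ⇒ YES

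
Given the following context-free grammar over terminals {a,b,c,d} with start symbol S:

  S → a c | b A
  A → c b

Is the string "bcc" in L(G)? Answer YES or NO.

Convert to CNF:
  S -> T1 A | T2 T0
  A -> T0 T1
  T0 -> c
  T1 -> b
  T2 -> a

CYK fill:
  T[0,0] 'b' = {T1}  orig:{}
  T[1,1] 'c' = {T0}  orig:{}
  T[2,2] 'c' = {T0}  orig:{}
  T[0,1] 'bc' = ∅
  T[1,2] 'cc' = ∅
  T[0,2] 'bcc' = ∅

S ∉ T[0,2] ⇒ NO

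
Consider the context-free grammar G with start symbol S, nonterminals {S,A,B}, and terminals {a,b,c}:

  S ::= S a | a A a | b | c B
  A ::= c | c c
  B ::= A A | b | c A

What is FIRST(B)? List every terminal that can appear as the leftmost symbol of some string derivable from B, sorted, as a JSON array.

FIRST iteration:
round 1:
  A via A→c: +{c}
  B via B→A A: +{c}
  B via B→b: +{b}
  S via S→a A a: +{a}
  S via S→b: +{b}
  S via S→c B: +{c}
  FIRST[S]={a,b,c}  FIRST[A]={c}  FIRST[B]={b,c}
round 2: (no change)
  FIRST[S]={a,b,c}  FIRST[A]={c}  FIRST[B]={b,c}

FIRST(B) = ["b", "c"]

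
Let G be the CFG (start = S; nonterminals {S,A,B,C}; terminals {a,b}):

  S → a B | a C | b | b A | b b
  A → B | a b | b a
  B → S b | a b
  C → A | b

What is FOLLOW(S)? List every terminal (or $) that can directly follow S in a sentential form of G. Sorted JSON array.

FIRST sets, iterate to fixpoint:
pass 1:
  A via A→a b: +{a}
  A via A→b a: +{b}
  B via B→a b: +{a}
  C via C→A: +{a,b}
  S via S→a B: +{a}
  S via S→b: +{b}
  FIRST(S)={a,b}  FIRST(A)={a,b}  FIRST(B)={a}  FIRST(C)={a,b}
pass 2:
  B via B→S b: +{b}
  FIRST(S)={a,b}  FIRST(A)={a,b}  FIRST(B)={a,b}  FIRST(C)={a,b}
pass 3: done
  FIRST(S)={a,b}  FIRST(A)={a,b}  FIRST(B)={a,b}  FIRST(C)={a,b}

FOLLOW iteration:
initialize: $ ∈ FOLLOW(S)
pass 1:
  B→S b: FOLLOW(S) ⊇ FIRST(b) = {b}; new: +{b}
  S→a B: FOLLOW(B) ⊇ FOLLOW(S) ⊇ {$,b}; new: +{$,b}
  S→a C: FOLLOW(C) ⊇ FOLLOW(S) ⊇ {$,b}; new: +{$,b}
  S→b A: FOLLOW(A) ⊇ FOLLOW(S) ⊇ {$,b}; new: +{$,b}
  FOLLOW[S]={$,b}  FOLLOW[A]={$,b}  FOLLOW[B]={$,b}  FOLLOW[C]={$,b}
pass 2: (no change)
  FOLLOW[S]={$,b}  FOLLOW[A]={$,b}  FOLLOW[B]={$,b}  FOLLOW[C]={$,b}

FOLLOW(S) = ["$", "b"]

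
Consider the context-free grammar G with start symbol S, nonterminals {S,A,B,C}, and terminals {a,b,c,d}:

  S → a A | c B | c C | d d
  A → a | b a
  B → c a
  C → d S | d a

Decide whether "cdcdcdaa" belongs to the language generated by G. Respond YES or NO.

Convert to CNF:
  S -> T1 A | T2 B | T2 C | T3 T3
  A -> T0 T1 | a
  B -> T2 T1
  C -> T3 S | T3 T1
  T0 -> b
  T1 -> a
  T2 -> c
  T3 -> d

CYK table (by increasing span):
  cell(0,0) c: {T2}  orig:{}
  cell(1,1) d: {T3}  orig:{}
  cell(2,2) c: {T2}  orig:{}
  cell(3,3) d: {T3}  orig:{}
  cell(4,4) c: {T2}  orig:{}
  cell(5,5) d: {T3}  orig:{}
  cell(6,6) a: {A,T1}  orig:{A}
  cell(7,7) a: {A,T1}  orig:{A}
  cell(0,1) cd: ∅
  cell(1,2) dc: ∅
  cell(2,3) cd: ∅
  cell(3,4) dc: ∅
  cell(4,5) cd: ∅
  cell(5,6) da: {C}
  cell(6,7) aa: {S}
  cell(0,2) cdc: ∅
  cell(1,3) dcd: ∅
  cell(2,4) cdc: ∅
  cell(3,5) dcd: ∅
  cell(4,6) cda: {S}
  cell(5,7) daa: {C}
  cell(0,3) cdcd: ∅
  cell(1,4) dcdc: ∅
  cell(2,5) cdcd: ∅
  cell(3,6) dcda: {C}
  cell(4,7) cdaa: {S}
  cell(0,4) cdcdc: ∅
  cell(1,5) dcdcd: ∅
  cell(2,6) cdcda: {S}
  cell(3,7) dcdaa: {C}
  cell(0,5) cdcdcd: ∅
  cell(1,6) dcdcda: {C}
  cell(2,7) cdcdaa: {S}
  cell(0,6) cdcdcda: {S}
  cell(1,7) dcdcdaa: {C}
  cell(0,7) cdcdcdaa: {S}

S ∈ T[0,7] ⇒ YES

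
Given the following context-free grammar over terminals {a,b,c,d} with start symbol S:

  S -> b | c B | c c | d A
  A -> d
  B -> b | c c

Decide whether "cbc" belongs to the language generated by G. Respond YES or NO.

Convert to CNF:
  S -> T0 B | T0 T0 | T1 A | b
  A -> d
  B -> T0 T0 | b
  T0 -> c
  T1 -> d

CYK fill:
  cell(0,0) c: {T0}  orig:{}
  cell(1,1) b: {B,S}
  cell(2,2) c: {T0}  orig:{}
  cell(0,1) cb: {S}
  cell(1,2) bc: ∅
  cell(0,2) cbc: ∅

S ∉ T[0,2] ⇒ NO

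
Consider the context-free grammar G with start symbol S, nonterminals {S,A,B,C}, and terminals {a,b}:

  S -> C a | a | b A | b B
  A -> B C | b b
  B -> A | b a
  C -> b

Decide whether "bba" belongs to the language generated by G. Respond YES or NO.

CNF form of G:
  S -> C T1 | T0 A | T0 B | a
  A -> B C | T0 T0
  B -> B C | T0 T0 | T0 T1
  C -> b
  T0 -> b
  T1 -> a

CYK fill:
  cell(0,0) b: {C,T0}  orig:{C}
  cell(1,1) b: {C,T0}  orig:{C}
  cell(2,2) a: {S,T1}  orig:{S}
  cell(0,1) bb: {A,B}
  cell(1,2) ba: {B,S}
  cell(0,2) bba: {S}

S ∈ T[0,2] ⇒ YES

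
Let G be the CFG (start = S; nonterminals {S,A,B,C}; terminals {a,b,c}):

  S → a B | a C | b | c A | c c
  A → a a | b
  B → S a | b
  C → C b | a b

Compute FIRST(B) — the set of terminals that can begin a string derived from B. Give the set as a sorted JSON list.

FIRST iteration:
[1]
  A via A→a a: +{a}
  A via A→b: +{b}
  B via B→b: +{b}
  C via C→a b: +{a}
  S via S→a B: +{a}
  S via S→b: +{b}
  S via S→c A: +{c}
  FIRST(S)={a,b,c}  FIRST(A)={a,b}  FIRST(B)={b}  FIRST(C)={a}
[2]
  B via B→S a: +{a,c}
  FIRST(S)={a,b,c}  FIRST(A)={a,b}  FIRST(B)={a,b,c}  FIRST(C)={a}
[3] (no change)
  FIRST(S)={a,b,c}  FIRST(A)={a,b}  FIRST(B)={a,b,c}  FIRST(C)={a}

FIRST(B) = ["a", "b", "c"]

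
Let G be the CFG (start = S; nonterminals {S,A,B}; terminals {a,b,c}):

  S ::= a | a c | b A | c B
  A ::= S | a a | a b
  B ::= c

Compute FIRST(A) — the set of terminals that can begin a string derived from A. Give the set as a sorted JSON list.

FIRST iteration:
iter 1:
  A via A→a a: +{a}
  B via B→c: +{c}
  S via S→a: +{a}
  S via S→b A: +{b}
  S via S→c B: +{c}
  S: {a,b,c}  A: {a}  B: {c}
iter 2:
  A via A→S: +{b,c}
  S: {a,b,c}  A: {a,b,c}  B: {c}
iter 3: (stable)
  S: {a,b,c}  A: {a,b,c}  B: {c}

FIRST(A) = ["a", "b", "c"]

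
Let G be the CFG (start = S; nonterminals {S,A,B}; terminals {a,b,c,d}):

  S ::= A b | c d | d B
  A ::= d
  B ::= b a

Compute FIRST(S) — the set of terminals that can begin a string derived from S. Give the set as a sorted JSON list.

Compute FIRST by fixpoint:
iter 1:
  A via A→d: +{d}
  B via B→b a: +{b}
  S via S→A b: +{d}
  S via S→c d: +{c}
  S: {c,d}  A: {d}  B: {b}
iter 2: (no change)
  S: {c,d}  A: {d}  B: {b}

FIRST(S) = ["c", "d"]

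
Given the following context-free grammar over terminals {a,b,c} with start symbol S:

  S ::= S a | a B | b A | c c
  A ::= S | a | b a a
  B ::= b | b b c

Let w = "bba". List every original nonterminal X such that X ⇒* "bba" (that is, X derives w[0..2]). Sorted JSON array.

CNF form of G:
  S -> S T0 | T0 B | T1 A | T2 T2
  A -> S T0 | T0 B | T1 A | T1 X3 | T2 T2 | a
  B -> T1 X4 | b
  T0 -> a
  T1 -> b
  T2 -> c
  X3 -> T0 T0
  X4 -> T1 T2

Fill CYK table bottom-up, restricted to cells inside w[0..2]:
  cell(0,0) b: {B,T1}  orig:{B}
  cell(1,1) b: {B,T1}  orig:{B}
  cell(2,2) a: {A,T0}  orig:{A}
  cell(0,1) bb: ∅
  cell(1,2) ba: {A,S}
  cell(0,2) bba: {A,S}

Original NTs in T[0,2] deriving "bba": ["A", "S"]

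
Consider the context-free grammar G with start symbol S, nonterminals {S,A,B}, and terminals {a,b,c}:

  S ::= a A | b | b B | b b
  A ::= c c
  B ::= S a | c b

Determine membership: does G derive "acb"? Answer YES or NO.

CNF form of G:
  S -> T1 A | T2 B | T2 T2 | b
  A -> T0 T0
  B -> S T1 | T0 T2
  T0 -> c
  T1 -> a
  T2 -> b

CYK table (by increasing span):
  T[0,0] 'a' = {T1}  orig:{}
  T[1,1] 'c' = {T0}  orig:{}
  T[2,2] 'b' = {S,T2}  orig:{S}
  T[0,1] 'ac' = ∅
  T[1,2] 'cb' = {B}
  T[0,2] 'acb' = ∅

S ∉ T[0,2] ⇒ NO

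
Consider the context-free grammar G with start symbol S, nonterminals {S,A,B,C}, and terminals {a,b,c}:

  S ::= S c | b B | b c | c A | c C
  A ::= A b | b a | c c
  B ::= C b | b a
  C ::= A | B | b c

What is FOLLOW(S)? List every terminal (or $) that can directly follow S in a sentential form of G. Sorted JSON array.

FIRST sets, iterate to fixpoint:
[1]
  A via A→b a: +{b}
  A via A→c c: +{c}
  B via B→b a: +{b}
  C via C→A: +{b,c}
  S via S→b B: +{b}
  S via S→c A: +{c}
  FIRST[S]={b,c}  FIRST[A]={b,c}  FIRST[B]={b}  FIRST[C]={b,c}
[2]
  B via B→C b: +{c}
  FIRST[S]={b,c}  FIRST[A]={b,c}  FIRST[B]={b,c}  FIRST[C]={b,c}
[3] (no change)
  FIRST[S]={b,c}  FIRST[A]={b,c}  FIRST[B]={b,c}  FIRST[C]={b,c}

Compute FOLLOW by fixpoint:
seed FOLLOW(S) with $
pass 1:
  A→A b: FOLLOW(A) ⊇ FIRST(b) = {b}; new: +{b}
  B→C b: FOLLOW(C) ⊇ FIRST(b) = {b}; new: +{b}
  C→B: FOLLOW(B) ⊇ FOLLOW(C) ⊇ {b}; new: +{b}
  S→S c: FOLLOW(S) ⊇ FIRST(c) = {c}; new: +{c}
  S→b B: FOLLOW(B) ⊇ FOLLOW(S) ⊇ {$,c}; new: +{$,c}
  S→c A: FOLLOW(A) ⊇ FOLLOW(S) ⊇ {$,c}; new: +{$,c}
  S→c C: FOLLOW(C) ⊇ FOLLOW(S) ⊇ {$,c}; new: +{$,c}
  FOLLOW[S]={$,c}  FOLLOW[A]={$,b,c}  FOLLOW[B]={$,b,c}  FOLLOW[C]={$,b,c}
pass 2: done
  FOLLOW[S]={$,c}  FOLLOW[A]={$,b,c}  FOLLOW[B]={$,b,c}  FOLLOW[C]={$,b,c}

FOLLOW(S) = ["$", "c"]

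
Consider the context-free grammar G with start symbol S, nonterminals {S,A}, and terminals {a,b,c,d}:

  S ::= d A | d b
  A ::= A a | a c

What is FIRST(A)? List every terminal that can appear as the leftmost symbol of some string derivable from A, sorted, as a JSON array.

Compute FIRST by fixpoint:
pass 1:
  A via A→a c: +{a}
  S via S→d A: +{d}
  FIRST(S)={d}  FIRST(A)={a}
pass 2: — fixpoint
  FIRST(S)={d}  FIRST(A)={a}

FIRST(A) = ["a"]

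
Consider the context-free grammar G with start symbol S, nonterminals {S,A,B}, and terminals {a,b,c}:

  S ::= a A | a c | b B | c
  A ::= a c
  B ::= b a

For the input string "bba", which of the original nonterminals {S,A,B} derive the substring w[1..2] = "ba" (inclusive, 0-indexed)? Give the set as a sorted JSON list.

CNF form of G:
  S -> T0 A | T0 T1 | T2 B | c
  A -> T0 T1
  B -> T2 T0
  T0 -> a
  T1 -> c
  T2 -> b

CYK table (by increasing span), restricted to cells inside w[1..2]:
  cell(1,1) b: {T2}  orig:{}
  cell(2,2) a: {T0}  orig:{}
  cell(1,2) ba: {B}

Original NTs in T[1,2] deriving "ba": ["B"]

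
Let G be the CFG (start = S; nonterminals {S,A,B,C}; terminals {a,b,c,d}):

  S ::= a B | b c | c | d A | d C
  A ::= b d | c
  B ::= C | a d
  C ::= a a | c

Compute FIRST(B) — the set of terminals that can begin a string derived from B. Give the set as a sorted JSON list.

FIRST sets, iterate to fixpoint:
[1]
  A via A→b d: +{b}
  A via A→c: +{c}
  B via B→a d: +{a}
  C via C→a a: +{a}
  C via C→c: +{c}
  S via S→a B: +{a}
  S via S→b c: +{b}
  S via S→c: +{c}
  S via S→d A: +{d}
  FIRST(S)={a,b,c,d}  FIRST(A)={b,c}  FIRST(B)={a}  FIRST(C)={a,c}
[2]
  B via B→C: +{c}
  FIRST(S)={a,b,c,d}  FIRST(A)={b,c}  FIRST(B)={a,c}  FIRST(C)={a,c}
[3] (stable)
  FIRST(S)={a,b,c,d}  FIRST(A)={b,c}  FIRST(B)={a,c}  FIRST(C)={a,c}

FIRST(B) = ["a", "c"]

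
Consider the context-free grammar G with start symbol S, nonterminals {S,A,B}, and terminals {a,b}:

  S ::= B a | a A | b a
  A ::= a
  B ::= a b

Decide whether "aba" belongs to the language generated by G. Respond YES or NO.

Convert to CNF:
  S -> B T0 | T0 A | T1 T0
  A -> a
  B -> T0 T1
  T0 -> a
  T1 -> b

CYK table (by increasing span):
  cell(0,0) a: {A,T0}  orig:{A}
  cell(1,1) b: {T1}  orig:{}
  cell(2,2) a: {A,T0}  orig:{A}
  cell(0,1) ab: {B}
  cell(1,2) ba: {S}
  cell(0,2) aba: {S}

S ∈ T[0,2] ⇒ YES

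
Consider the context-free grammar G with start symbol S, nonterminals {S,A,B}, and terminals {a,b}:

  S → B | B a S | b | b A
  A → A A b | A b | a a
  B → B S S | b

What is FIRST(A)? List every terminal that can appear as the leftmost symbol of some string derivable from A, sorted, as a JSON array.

FIRST sets, iterate to fixpoint:
[1]
  A via A→a a: +{a}
  B via B→b: +{b}
  S via S→B: +{b}
  S: {b}  A: {a}  B: {b}
[2] — fixpoint
  S: {b}  A: {a}  B: {b}

FIRST(A) = ["a"]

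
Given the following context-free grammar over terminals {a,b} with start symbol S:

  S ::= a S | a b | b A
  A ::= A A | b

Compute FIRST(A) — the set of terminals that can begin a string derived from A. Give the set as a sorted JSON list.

FIRST iteration:
iter 1:
  A via A→b: +{b}
  S via S→a S: +{a}
  S via S→b A: +{b}
  FIRST(S)={a,b}  FIRST(A)={b}
iter 2: (no change)
  FIRST(S)={a,b}  FIRST(A)={b}

FIRST(A) = ["b"]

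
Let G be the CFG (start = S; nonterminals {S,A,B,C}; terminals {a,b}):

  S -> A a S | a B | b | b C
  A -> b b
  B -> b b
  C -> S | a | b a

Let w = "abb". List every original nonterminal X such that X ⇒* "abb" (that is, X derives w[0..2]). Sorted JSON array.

CNF form of G:
  S -> A X3 | T0 C | T1 B | b
  A -> T0 T0
  B -> T0 T0
  C -> A X2 | T0 C | T0 T1 | T1 B | a | b
  T0 -> b
  T1 -> a
  X2 -> T1 S
  X3 -> T1 S

CYK fill — only the sub-triangle for w[0..2]:
  [0..0]={C,T1}  "a"  orig:{C}
  [1..1]={C,S,T0}  "b"  orig:{C,S}
  [2..2]={C,S,T0}  "b"  orig:{C,S}
  [0..1]={X2,X3}  "ab"  orig:{}
  [1..2]={A,B,C,S}  "bb"
  [0..2]={C,S,X2,X3}  "abb"  orig:{C,S}

Original NTs in T[0,2] deriving "abb": ["C", "S"]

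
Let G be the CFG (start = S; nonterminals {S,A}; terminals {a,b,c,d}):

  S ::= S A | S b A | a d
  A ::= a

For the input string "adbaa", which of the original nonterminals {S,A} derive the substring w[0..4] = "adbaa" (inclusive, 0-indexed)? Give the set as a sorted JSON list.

Convert to CNF:
  S -> S A | S X3 | T1 T2
  A -> a
  T0 -> b
  T1 -> a
  T2 -> d
  X3 -> T0 A

CYK table (by increasing span), restricted to cells inside w[0..4]:
  [0..0]={A,T1}  "a"  orig:{A}
  [1..1]={T2}  "d"  orig:{}
  [2..2]={T0}  "b"  orig:{}
  [3..3]={A,T1}  "a"  orig:{A}
  [4..4]={A,T1}  "a"  orig:{A}
  [0..1]={S}  "ad"
  [1..2]=∅  "db"
  [2..3]={X3}  "ba"  orig:{}
  [3..4]=∅  "aa"
  [0..2]=∅  "adb"
  [1..3]=∅  "dba"
  [2..4]=∅  "baa"
  [0..3]={S}  "adba"
  [1..4]=∅  "dbaa"
  [0..4]={S}  "adbaa"

Original NTs in T[0,4] deriving "adbaa": ["S"]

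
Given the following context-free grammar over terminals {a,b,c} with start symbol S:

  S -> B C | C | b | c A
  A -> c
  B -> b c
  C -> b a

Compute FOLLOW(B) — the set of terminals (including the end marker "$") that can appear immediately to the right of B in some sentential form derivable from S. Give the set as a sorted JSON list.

FIRST sets, iterate to fixpoint:
[1]
  A via A→c: +{c}
  B via B→b c: +{b}
  C via C→b a: +{b}
  S via S→B C: +{b}
  S via S→c A: +{c}
  S: {b,c}  A: {c}  B: {b}  C: {b}
[2] — fixpoint
  S: {b,c}  A: {c}  B: {b}  C: {b}

Compute FOLLOW by fixpoint:
initialize: $ ∈ FOLLOW(S)
pass 1:
  S→B C: FOLLOW(B) ⊇ FIRST(C) = {b}; new: +{b}
  S→B C: FOLLOW(C) ⊇ FOLLOW(S) ⊇ {$}; new: +{$}
  S→c A: FOLLOW(A) ⊇ FOLLOW(S) ⊇ {$}; new: +{$}
  S: {$}  A: {$}  B: {b}  C: {$}
pass 2: done
  S: {$}  A: {$}  B: {b}  C: {$}

FOLLOW(B) = ["b"]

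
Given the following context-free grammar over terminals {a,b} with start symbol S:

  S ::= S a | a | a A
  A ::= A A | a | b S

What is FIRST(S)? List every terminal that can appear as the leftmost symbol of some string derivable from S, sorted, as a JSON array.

FIRST iteration:
iter 1:
  A via A→a: +{a}
  A via A→b S: +{b}
  S via S→a: +{a}
  FIRST[S]={a}  FIRST[A]={a,b}
iter 2: done
  FIRST[S]={a}  FIRST[A]={a,b}

FIRST(S) = ["a"]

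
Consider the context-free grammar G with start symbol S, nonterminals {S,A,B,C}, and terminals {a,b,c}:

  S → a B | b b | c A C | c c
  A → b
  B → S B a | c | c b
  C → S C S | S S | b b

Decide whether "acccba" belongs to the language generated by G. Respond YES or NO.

CNF form of G:
  S -> T0 B | T1 T1 | T1 X5 | T2 T2
  A -> b
  B -> S X3 | T1 T2 | c
  C -> S S | S X4 | T2 T2
  T0 -> a
  T1 -> c
  T2 -> b
  X3 -> B T0
  X4 -> C S
  X5 -> A C

CYK table (by increasing span):
  cell(0,0) a: {T0}  orig:{}
  cell(1,1) c: {B,T1}  orig:{B}
  cell(2,2) c: {B,T1}  orig:{B}
  cell(3,3) c: {B,T1}  orig:{B}
  cell(4,4) b: {A,T2}  orig:{A}
  cell(5,5) a: {T0}  orig:{}
  cell(0,1) ac: {S}
  cell(1,2) cc: {S}
  cell(2,3) cc: {S}
  cell(3,4) cb: {B}
  cell(4,5) ba: ∅
  cell(0,2) acc: ∅
  cell(1,3) ccc: ∅
  cell(2,4) ccb: ∅
  cell(3,5) cba: {X3}  orig:{}
  cell(0,3) accc: {C}
  cell(1,4) cccb: ∅
  cell(2,5) ccba: ∅
  cell(0,4) acccb: ∅
  cell(1,5) cccba: {B}
  cell(0,5) acccba: {S}

S ∈ T[0,5] ⇒ YES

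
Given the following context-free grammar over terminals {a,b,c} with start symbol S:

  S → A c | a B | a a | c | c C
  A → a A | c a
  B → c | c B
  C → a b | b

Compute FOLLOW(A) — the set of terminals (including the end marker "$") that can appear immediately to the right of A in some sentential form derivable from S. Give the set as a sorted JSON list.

FIRST iteration:
[1]
  A via A→a A: +{a}
  A via A→c a: +{c}
  B via B→c: +{c}
  C via C→a b: +{a}
  C via C→b: +{b}
  S via S→A c: +{a,c}
  S: {a,c}  A: {a,c}  B: {c}  C: {a,b}
[2] done
  S: {a,c}  A: {a,c}  B: {c}  C: {a,b}

Compute FOLLOW by fixpoint:
seed FOLLOW(S) with $
[1]
  S→A c: FOLLOW(A) ⊇ FIRST(c) = {c}; new: +{c}
  S→a B: FOLLOW(B) ⊇ FOLLOW(S) ⊇ {$}; new: +{$}
  S→c C: FOLLOW(C) ⊇ FOLLOW(S) ⊇ {$}; new: +{$}
  S: {$}  A: {c}  B: {$}  C: {$}
[2] done
  S: {$}  A: {c}  B: {$}  C: {$}

FOLLOW(A) = ["c"]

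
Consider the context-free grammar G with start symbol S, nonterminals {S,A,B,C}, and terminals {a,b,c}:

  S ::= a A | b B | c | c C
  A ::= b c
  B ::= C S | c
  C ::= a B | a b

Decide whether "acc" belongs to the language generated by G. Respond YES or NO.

Convert to CNF:
  S -> T0 B | T1 C | T2 A | c
  A -> T0 T1
  B -> C S | c
  C -> T2 B | T2 T0
  T0 -> b
  T1 -> c
  T2 -> a

Fill CYK table bottom-up:
  [0..0]={T2}  "a"  orig:{}
  [1..1]={B,S,T1}  "c"  orig:{B,S}
  [2..2]={B,S,T1}  "c"  orig:{B,S}
  [0..1]={C}  "ac"
  [1..2]=∅  "cc"
  [0..2]={B}  "acc"

S ∉ T[0,2] ⇒ NO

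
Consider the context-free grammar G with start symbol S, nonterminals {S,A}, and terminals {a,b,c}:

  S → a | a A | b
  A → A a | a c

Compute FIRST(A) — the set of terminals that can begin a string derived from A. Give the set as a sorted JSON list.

FIRST iteration:
iter 1:
  A via A→a c: +{a}
  S via S→a: +{a}
  S via S→b: +{b}
  FIRST[S]={a,b}  FIRST[A]={a}
iter 2: done
  FIRST[S]={a,b}  FIRST[A]={a}

FIRST(A) = ["a"]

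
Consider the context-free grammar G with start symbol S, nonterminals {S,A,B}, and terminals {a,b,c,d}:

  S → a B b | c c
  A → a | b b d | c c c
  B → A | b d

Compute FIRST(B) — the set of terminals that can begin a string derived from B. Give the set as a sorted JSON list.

Compute FIRST by fixpoint:
iter 1:
  A via A→a: +{a}
  A via A→b b d: +{b}
  A via A→c c c: +{c}
  B via B→A: +{a,b,c}
  S via S→a B b: +{a}
  S via S→c c: +{c}
  S: {a,c}  A: {a,b,c}  B: {a,b,c}
iter 2: done
  S: {a,c}  A: {a,b,c}  B: {a,b,c}

FIRST(B) = ["a", "b", "c"]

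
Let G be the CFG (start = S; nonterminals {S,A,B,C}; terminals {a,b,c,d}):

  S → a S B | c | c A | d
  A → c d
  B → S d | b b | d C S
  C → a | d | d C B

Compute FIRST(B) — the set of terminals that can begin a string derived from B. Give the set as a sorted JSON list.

FIRST sets, iterate to fixpoint:
pass 1:
  A via A→c d: +{c}
  B via B→b b: +{b}
  B via B→d C S: +{d}
  C via C→a: +{a}
  C via C→d: +{d}
  S via S→a S B: +{a}
  S via S→c: +{c}
  S via S→d: +{d}
  FIRST(S)={a,c,d}  FIRST(A)={c}  FIRST(B)={b,d}  FIRST(C)={a,d}
pass 2:
  B via B→S d: +{a,c}
  FIRST(S)={a,c,d}  FIRST(A)={c}  FIRST(B)={a,b,c,d}  FIRST(C)={a,d}
pass 3: — fixpoint
  FIRST(S)={a,c,d}  FIRST(A)={c}  FIRST(B)={a,b,c,d}  FIRST(C)={a,d}

FIRST(B) = ["a", "b", "c", "d"]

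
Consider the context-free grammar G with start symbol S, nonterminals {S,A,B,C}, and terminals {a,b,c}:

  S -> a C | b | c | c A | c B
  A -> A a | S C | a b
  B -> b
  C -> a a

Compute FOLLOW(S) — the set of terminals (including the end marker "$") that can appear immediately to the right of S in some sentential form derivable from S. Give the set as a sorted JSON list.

FIRST iteration:
[1]
  A via A→a b: +{a}
  B via B→b: +{b}
  C via C→a a: +{a}
  S via S→a C: +{a}
  S via S→b: +{b}
  S via S→c: +{c}
  S: {a,b,c}  A: {a}  B: {b}  C: {a}
[2]
  A via A→S C: +{b,c}
  S: {a,b,c}  A: {a,b,c}  B: {b}  C: {a}
[3] done
  S: {a,b,c}  A: {a,b,c}  B: {b}  C: {a}

FOLLOW sets:
FOLLOW(S) := {$}
iter 1:
  A→A a: FOLLOW(A) ⊇ FIRST(a) = {a}; new: +{a}
  A→S C: FOLLOW(S) ⊇ FIRST(C) = {a}; new: +{a}
  A→S C: FOLLOW(C) ⊇ FOLLOW(A) ⊇ {a}; new: +{a}
  S→a C: FOLLOW(C) ⊇ FOLLOW(S) ⊇ {$,a}; new: +{$}
  S→c A: FOLLOW(A) ⊇ FOLLOW(S) ⊇ {$,a}; new: +{$}
  S→c B: FOLLOW(B) ⊇ FOLLOW(S) ⊇ {$,a}; new: +{$,a}
  FOLLOW[S]={$,a}  FOLLOW[A]={$,a}  FOLLOW[B]={$,a}  FOLLOW[C]={$,a}
iter 2: (no change)
  FOLLOW[S]={$,a}  FOLLOW[A]={$,a}  FOLLOW[B]={$,a}  FOLLOW[C]={$,a}

FOLLOW(S) = ["$", "a"]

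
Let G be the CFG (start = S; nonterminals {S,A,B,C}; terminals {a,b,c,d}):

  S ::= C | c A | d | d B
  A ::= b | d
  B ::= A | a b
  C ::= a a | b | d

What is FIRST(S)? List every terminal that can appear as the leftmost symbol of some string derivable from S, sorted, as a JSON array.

FIRST iteration:
pass 1:
  A via A→b: +{b}
  A via A→d: +{d}
  B via B→A: +{b,d}
  B via B→a b: +{a}
  C via C→a a: +{a}
  C via C→b: +{b}
  C via C→d: +{d}
  S via S→C: +{a,b,d}
  S via S→c A: +{c}
  FIRST(S)={a,b,c,d}  FIRST(A)={b,d}  FIRST(B)={a,b,d}  FIRST(C)={a,b,d}
pass 2: — fixpoint
  FIRST(S)={a,b,c,d}  FIRST(A)={b,d}  FIRST(B)={a,b,d}  FIRST(C)={a,b,d}

FIRST(S) = ["a", "b", "c", "d"]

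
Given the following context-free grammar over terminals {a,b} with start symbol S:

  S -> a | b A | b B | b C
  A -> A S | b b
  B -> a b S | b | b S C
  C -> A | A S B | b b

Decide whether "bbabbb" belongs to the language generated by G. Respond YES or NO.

CNF form of G:
  S -> T0 A | T0 B | T0 C | a
  A -> A S | T0 T0
  B -> T0 X3 | T1 X2 | b
  C -> A S | A X4 | T0 T0
  T0 -> b
  T1 -> a
  X2 -> T0 S
  X3 -> S C
  X4 -> S B

Fill CYK table bottom-up:
  T[0,0] 'b' = {B,T0}  orig:{B}
  T[1,1] 'b' = {B,T0}  orig:{B}
  T[2,2] 'a' = {S,T1}  orig:{S}
  T[3,3] 'b' = {B,T0}  orig:{B}
  T[4,4] 'b' = {B,T0}  orig:{B}
  T[5,5] 'b' = {B,T0}  orig:{B}
  T[0,1] 'bb' = {A,C,S}
  T[1,2] 'ba' = {X2}  orig:{}
  T[2,3] 'ab' = {X4}  orig:{}
  T[3,4] 'bb' = {A,C,S}
  T[4,5] 'bb' = {A,C,S}
  T[0,2] 'bba' = {A,C}
  T[1,3] 'bab' = ∅
  T[2,4] 'abb' = {X3}  orig:{}
  T[3,5] 'bbb' = {S,X2,X4}  orig:{S}
  T[0,3] 'bbab' = {C}
  T[1,4] 'babb' = {B}
  T[2,5] 'abbb' = {B}
  T[0,4] 'bbabb' = {A,C,S}
  T[1,5] 'babbb' = {S}
  T[0,5] 'bbabbb' = {A,C,X2,X4}  orig:{A,C}

S ∉ T[0,5] ⇒ NO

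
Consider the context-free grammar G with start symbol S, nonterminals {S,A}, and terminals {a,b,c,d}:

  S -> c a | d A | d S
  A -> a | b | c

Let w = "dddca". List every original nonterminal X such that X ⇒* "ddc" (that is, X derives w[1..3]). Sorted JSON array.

Convert to CNF:
  S -> T0 T1 | T2 A | T2 S
  A -> a | b | c
  T0 -> c
  T1 -> a
  T2 -> d

Fill CYK table bottom-up — only the sub-triangle for w[1..3]:
  [1..1]={T2}  "d"  orig:{}
  [2..2]={T2}  "d"  orig:{}
  [3..3]={A,T0}  "c"  orig:{A}
  [1..2]=∅  "dd"
  [2..3]={S}  "dc"
  [1..3]={S}  "ddc"

Original NTs in T[1,3] deriving "ddc": ["S"]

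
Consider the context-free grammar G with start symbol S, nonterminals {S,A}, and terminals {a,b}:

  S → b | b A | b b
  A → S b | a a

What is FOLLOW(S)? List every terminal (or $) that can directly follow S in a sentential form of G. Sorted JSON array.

Compute FIRST by fixpoint:
round 1:
  A via A→a a: +{a}
  S via S→b: +{b}
  FIRST[S]={b}  FIRST[A]={a}
round 2:
  A via A→S b: +{b}
  FIRST[S]={b}  FIRST[A]={a,b}
round 3: (no change)
  FIRST[S]={b}  FIRST[A]={a,b}

FOLLOW iteration:
FOLLOW(S) := {$}
iter 1:
  A→S b: FOLLOW(S) ⊇ FIRST(b) = {b}; new: +{b}
  S→b A: FOLLOW(A) ⊇ FOLLOW(S) ⊇ {$,b}; new: +{$,b}
  S: {$,b}  A: {$,b}
iter 2: (stable)
  S: {$,b}  A: {$,b}

FOLLOW(S) = ["$", "b"]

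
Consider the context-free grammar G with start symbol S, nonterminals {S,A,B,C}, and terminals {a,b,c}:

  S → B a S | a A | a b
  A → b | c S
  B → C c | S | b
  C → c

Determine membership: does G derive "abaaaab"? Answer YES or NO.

Convert to CNF:
  S -> B X4 | T1 A | T1 T2
  A -> T0 S | b
  B -> B X3 | C T0 | T1 A | T1 T2 | b
  C -> c
  T0 -> c
  T1 -> a
  T2 -> b
  X3 -> T1 S
  X4 -> T1 S

CYK fill:
  T[0,0] 'a' = {T1}  orig:{}
  T[1,1] 'b' = {A,B,T2}  orig:{A,B}
  T[2,2] 'a' = {T1}  orig:{}
  T[3,3] 'a' = {T1}  orig:{}
  T[4,4] 'a' = {T1}  orig:{}
  T[5,5] 'a' = {T1}  orig:{}
  T[6,6] 'b' = {A,B,T2}  orig:{A,B}
  T[0,1] 'ab' = {B,S}
  T[1,2] 'ba' = ∅
  T[2,3] 'aa' = ∅
  T[3,4] 'aa' = ∅
  T[4,5] 'aa' = ∅
  T[5,6] 'ab' = {B,S}
  T[0,2] 'aba' = ∅
  T[1,3] 'baa' = ∅
  T[2,4] 'aaa' = ∅
  T[3,5] 'aaa' = ∅
  T[4,6] 'aab' = {X3,X4}  orig:{}
  T[0,3] 'abaa' = ∅
  T[1,4] 'baaa' = ∅
  T[2,5] 'aaaa' = ∅
  T[3,6] 'aaab' = ∅
  T[0,4] 'abaaa' = ∅
  T[1,5] 'baaaa' = ∅
  T[2,6] 'aaaab' = ∅
  T[0,5] 'abaaaa' = ∅
  T[1,6] 'baaaab' = ∅
  T[0,6] 'abaaaab' = ∅

S ∉ T[0,6] ⇒ NO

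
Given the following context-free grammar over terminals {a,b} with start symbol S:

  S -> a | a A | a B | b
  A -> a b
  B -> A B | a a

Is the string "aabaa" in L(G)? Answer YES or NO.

Convert to CNF:
  S -> T0 A | T0 B | a | b
  A -> T0 T1
  B -> A B | T0 T0
  T0 -> a
  T1 -> b

CYK table (by increasing span):
  cell(0,0) a: {S,T0}  orig:{S}
  cell(1,1) a: {S,T0}  orig:{S}
  cell(2,2) b: {S,T1}  orig:{S}
  cell(3,3) a: {S,T0}  orig:{S}
  cell(4,4) a: {S,T0}  orig:{S}
  cell(0,1) aa: {B}
  cell(1,2) ab: {A}
  cell(2,3) ba: ∅
  cell(3,4) aa: {B}
  cell(0,2) aab: {S}
  cell(1,3) aba: ∅
  cell(2,4) baa: ∅
  cell(0,3) aaba: ∅
  cell(1,4) abaa: {B}
  cell(0,4) aabaa: {S}

S ∈ T[0,4] ⇒ YES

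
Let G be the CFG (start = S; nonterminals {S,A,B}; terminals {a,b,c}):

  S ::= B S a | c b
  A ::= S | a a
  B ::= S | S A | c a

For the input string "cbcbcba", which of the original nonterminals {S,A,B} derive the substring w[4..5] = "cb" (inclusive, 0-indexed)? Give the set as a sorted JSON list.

CNF form of G:
  S -> B X5 | T1 T2
  A -> B X3 | T0 T0 | T1 T2
  B -> B X4 | S A | T1 T0 | T1 T2
  T0 -> a
  T1 -> c
  T2 -> b
  X3 -> S T0
  X4 -> S T0
  X5 -> S T0

CYK table (by increasing span), restricted to cells inside w[4..5]:
  T[4,4] 'c' = {T1}  orig:{}
  T[5,5] 'b' = {T2}  orig:{}
  T[4,5] 'cb' = {A,B,S}

Original NTs in T[4,5] deriving "cb": ["A", "B", "S"]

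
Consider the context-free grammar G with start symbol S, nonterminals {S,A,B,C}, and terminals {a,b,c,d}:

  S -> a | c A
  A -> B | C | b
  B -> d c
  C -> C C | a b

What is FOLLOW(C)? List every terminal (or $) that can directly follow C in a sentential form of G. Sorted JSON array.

Compute FIRST by fixpoint:
pass 1:
  A via A→b: +{b}
  B via B→d c: +{d}
  C via C→a b: +{a}
  S via S→a: +{a}
  S via S→c A: +{c}
  FIRST[S]={a,c}  FIRST[A]={b}  FIRST[B]={d}  FIRST[C]={a}
pass 2:
  A via A→B: +{d}
  A via A→C: +{a}
  FIRST[S]={a,c}  FIRST[A]={a,b,d}  FIRST[B]={d}  FIRST[C]={a}
pass 3: done
  FIRST[S]={a,c}  FIRST[A]={a,b,d}  FIRST[B]={d}  FIRST[C]={a}

Compute FOLLOW by fixpoint:
FOLLOW(S) := {$}
iter 1:
  C→C C: FOLLOW(C) ⊇ FIRST(C) = {a}; new: +{a}
  S→c A: FOLLOW(A) ⊇ FOLLOW(S) ⊇ {$}; new: +{$}
  FOLLOW[S]={$}  FOLLOW[A]={$}  FOLLOW[B]={}  FOLLOW[C]={a}
iter 2:
  A→B: FOLLOW(B) ⊇ FOLLOW(A) ⊇ {$}; new: +{$}
  A→C: FOLLOW(C) ⊇ FOLLOW(A) ⊇ {$}; new: +{$}
  FOLLOW[S]={$}  FOLLOW[A]={$}  FOLLOW[B]={$}  FOLLOW[C]={$,a}
iter 3: — fixpoint
  FOLLOW[S]={$}  FOLLOW[A]={$}  FOLLOW[B]={$}  FOLLOW[C]={$,a}

FOLLOW(C) = ["$", "a"]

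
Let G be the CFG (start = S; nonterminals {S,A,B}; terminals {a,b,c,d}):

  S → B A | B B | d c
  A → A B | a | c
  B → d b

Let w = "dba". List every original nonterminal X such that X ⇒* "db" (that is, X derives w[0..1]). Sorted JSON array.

Convert to CNF:
  S -> B A | B B | T0 T2
  A -> A B | a | c
  B -> T0 T1
  T0 -> d
  T1 -> b
  T2 -> c

CYK fill — only the sub-triangle for w[0..1]:
  T[0,0] 'd' = {T0}  orig:{}
  T[1,1] 'b' = {T1}  orig:{}
  T[0,1] 'db' = {B}

Original NTs in T[0,1] deriving "db": ["B"]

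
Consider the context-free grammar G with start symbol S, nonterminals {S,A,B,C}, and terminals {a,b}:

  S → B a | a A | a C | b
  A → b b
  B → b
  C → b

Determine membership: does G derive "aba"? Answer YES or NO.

CNF form of G:
  S -> B T1 | T1 A | T1 C | b
  A -> T0 T0
  B -> b
  C -> b
  T0 -> b
  T1 -> a

CYK fill:
  [0..0]={T1}  "a"  orig:{}
  [1..1]={B,C,S,T0}  "b"  orig:{B,C,S}
  [2..2]={T1}  "a"  orig:{}
  [0..1]={S}  "ab"
  [1..2]={S}  "ba"
  [0..2]=∅  "aba"

S ∉ T[0,2] ⇒ NO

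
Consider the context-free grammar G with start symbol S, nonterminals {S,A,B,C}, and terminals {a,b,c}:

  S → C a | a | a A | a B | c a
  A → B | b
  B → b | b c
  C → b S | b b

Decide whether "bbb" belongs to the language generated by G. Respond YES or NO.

CNF form of G:
  S -> C T2 | T1 T2 | T2 A | T2 B | a
  A -> T0 T1 | b
  B -> T0 T1 | b
  C -> T0 S | T0 T0
  T0 -> b
  T1 -> c
  T2 -> a

CYK fill:
  T[0,0] 'b' = {A,B,T0}  orig:{A,B}
  T[1,1] 'b' = {A,B,T0}  orig:{A,B}
  T[2,2] 'b' = {A,B,T0}  orig:{A,B}
  T[0,1] 'bb' = {C}
  T[1,2] 'bb' = {C}
  T[0,2] 'bbb' = ∅

S ∉ T[0,2] ⇒ NO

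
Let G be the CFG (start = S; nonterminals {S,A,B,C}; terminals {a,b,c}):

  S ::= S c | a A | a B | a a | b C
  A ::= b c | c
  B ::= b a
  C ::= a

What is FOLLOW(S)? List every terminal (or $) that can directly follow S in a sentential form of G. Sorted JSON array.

Compute FIRST by fixpoint:
pass 1:
  A via A→b c: +{b}
  A via A→c: +{c}
  B via B→b a: +{b}
  C via C→a: +{a}
  S via S→a A: +{a}
  S via S→b C: +{b}
  FIRST(S)={a,b}  FIRST(A)={b,c}  FIRST(B)={b}  FIRST(C)={a}
pass 2: done
  FIRST(S)={a,b}  FIRST(A)={b,c}  FIRST(B)={b}  FIRST(C)={a}

Compute FOLLOW by fixpoint:
seed FOLLOW(S) with $
iter 1:
  S→S c: FOLLOW(S) ⊇ FIRST(c) = {c}; new: +{c}
  S→a A: FOLLOW(A) ⊇ FOLLOW(S) ⊇ {$,c}; new: +{$,c}
  S→a B: FOLLOW(B) ⊇ FOLLOW(S) ⊇ {$,c}; new: +{$,c}
  S→b C: FOLLOW(C) ⊇ FOLLOW(S) ⊇ {$,c}; new: +{$,c}
  FOLLOW[S]={$,c}  FOLLOW[A]={$,c}  FOLLOW[B]={$,c}  FOLLOW[C]={$,c}
iter 2: — fixpoint
  FOLLOW[S]={$,c}  FOLLOW[A]={$,c}  FOLLOW[B]={$,c}  FOLLOW[C]={$,c}

FOLLOW(S) = ["$", "c"]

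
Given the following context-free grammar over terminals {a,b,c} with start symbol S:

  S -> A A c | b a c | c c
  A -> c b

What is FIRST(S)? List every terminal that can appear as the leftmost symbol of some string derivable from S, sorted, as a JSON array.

FIRST iteration:
[1]
  A via A→c b: +{c}
  S via S→A A c: +{c}
  S via S→b a c: +{b}
  S: {b,c}  A: {c}
[2] (no change)
  S: {b,c}  A: {c}

FIRST(S) = ["b", "c"]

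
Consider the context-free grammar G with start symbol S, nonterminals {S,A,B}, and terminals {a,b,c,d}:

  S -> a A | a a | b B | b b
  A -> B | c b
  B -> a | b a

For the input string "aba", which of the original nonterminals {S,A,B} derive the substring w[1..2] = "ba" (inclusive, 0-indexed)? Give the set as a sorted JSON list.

Convert to CNF:
  S -> T0 B | T0 T0 | T1 A | T1 T1
  A -> T0 T1 | T2 T0 | a
  B -> T0 T1 | a
  T0 -> b
  T1 -> a
  T2 -> c

Fill CYK table bottom-up — only the sub-triangle for w[1..2]:
  cell(1,1) b: {T0}  orig:{}
  cell(2,2) a: {A,B,T1}  orig:{A,B}
  cell(1,2) ba: {A,B,S}

Original NTs in T[1,2] deriving "ba": ["A", "B", "S"]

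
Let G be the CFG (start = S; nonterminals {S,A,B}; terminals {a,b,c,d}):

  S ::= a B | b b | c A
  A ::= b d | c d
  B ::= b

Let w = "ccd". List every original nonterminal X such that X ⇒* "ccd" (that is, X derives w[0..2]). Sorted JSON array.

CNF form of G:
  S -> T0 T0 | T2 A | T3 B
  A -> T0 T1 | T2 T1
  B -> b
  T0 -> b
  T1 -> d
  T2 -> c
  T3 -> a

CYK fill — only the sub-triangle for w[0..2]:
  [0..0]={T2}  "c"  orig:{}
  [1..1]={T2}  "c"  orig:{}
  [2..2]={T1}  "d"  orig:{}
  [0..1]=∅  "cc"
  [1..2]={A}  "cd"
  [0..2]={S}  "ccd"

Original NTs in T[0,2] deriving "ccd": ["S"]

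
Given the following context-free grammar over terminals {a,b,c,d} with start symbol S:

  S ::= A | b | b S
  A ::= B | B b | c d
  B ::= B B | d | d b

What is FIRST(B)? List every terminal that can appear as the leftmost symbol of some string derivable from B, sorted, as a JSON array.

FIRST iteration:
round 1:
  A via A→c d: +{c}
  B via B→d: +{d}
  S via S→A: +{c}
  S via S→b: +{b}
  FIRST(S)={b,c}  FIRST(A)={c}  FIRST(B)={d}
round 2:
  A via A→B: +{d}
  S via S→A: +{d}
  FIRST(S)={b,c,d}  FIRST(A)={c,d}  FIRST(B)={d}
round 3: — fixpoint
  FIRST(S)={b,c,d}  FIRST(A)={c,d}  FIRST(B)={d}

FIRST(B) = ["d"]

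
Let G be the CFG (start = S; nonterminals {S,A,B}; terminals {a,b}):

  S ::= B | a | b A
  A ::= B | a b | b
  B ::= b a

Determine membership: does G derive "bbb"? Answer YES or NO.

CNF form of G:
  S -> T1 A | T1 T0 | a
  A -> T0 T1 | T1 T0 | b
  B -> T1 T0
  T0 -> a
  T1 -> b

Fill CYK table bottom-up:
  [0..0]={A,T1}  "b"  orig:{A}
  [1..1]={A,T1}  "b"  orig:{A}
  [2..2]={A,T1}  "b"  orig:{A}
  [0..1]={S}  "bb"
  [1..2]={S}  "bb"
  [0..2]=∅  "bbb"

S ∉ T[0,2] ⇒ NO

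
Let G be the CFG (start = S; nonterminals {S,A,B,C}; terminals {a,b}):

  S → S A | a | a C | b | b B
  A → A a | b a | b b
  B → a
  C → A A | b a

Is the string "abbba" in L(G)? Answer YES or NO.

Convert to CNF:
  S -> S A | T0 C | T1 B | a | b
  A -> A T0 | T1 T0 | T1 T1
  B -> a
  C -> A A | T1 T0
  T0 -> a
  T1 -> b

CYK fill:
  cell(0,0) a: {B,S,T0}  orig:{B,S}
  cell(1,1) b: {S,T1}  orig:{S}
  cell(2,2) b: {S,T1}  orig:{S}
  cell(3,3) b: {S,T1}  orig:{S}
  cell(4,4) a: {B,S,T0}  orig:{B,S}
  cell(0,1) ab: ∅
  cell(1,2) bb: {A}
  cell(2,3) bb: {A}
  cell(3,4) ba: {A,C,S}
  cell(0,2) abb: {S}
  cell(1,3) bbb: {S}
  cell(2,4) bba: {A,S}
  cell(0,3) abbb: ∅
  cell(1,4) bbba: {C,S}
  cell(0,4) abbba: {S}

S ∈ T[0,4] ⇒ YES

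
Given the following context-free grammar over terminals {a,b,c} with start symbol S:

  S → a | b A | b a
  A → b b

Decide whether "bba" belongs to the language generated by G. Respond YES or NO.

Convert to CNF:
  S -> T0 A | T0 T1 | a
  A -> T0 T0
  T0 -> b
  T1 -> a

Fill CYK table bottom-up:
  [0..0]={T0}  "b"  orig:{}
  [1..1]={T0}  "b"  orig:{}
  [2..2]={S,T1}  "a"  orig:{S}
  [0..1]={A}  "bb"
  [1..2]={S}  "ba"
  [0..2]=∅  "bba"

S ∉ T[0,2] ⇒ NO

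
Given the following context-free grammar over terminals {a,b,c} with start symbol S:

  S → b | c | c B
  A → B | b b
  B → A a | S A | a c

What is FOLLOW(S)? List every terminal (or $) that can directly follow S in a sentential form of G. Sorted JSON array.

FIRST iteration:
[1]
  A via A→b b: +{b}
  B via B→A a: +{b}
  B via B→a c: +{a}
  S via S→b: +{b}
  S via S→c: +{c}
  FIRST[S]={b,c}  FIRST[A]={b}  FIRST[B]={a,b}
[2]
  A via A→B: +{a}
  B via B→S A: +{c}
  FIRST[S]={b,c}  FIRST[A]={a,b}  FIRST[B]={a,b,c}
[3]
  A via A→B: +{c}
  FIRST[S]={b,c}  FIRST[A]={a,b,c}  FIRST[B]={a,b,c}
[4] done
  FIRST[S]={b,c}  FIRST[A]={a,b,c}  FIRST[B]={a,b,c}

Compute FOLLOW by fixpoint:
initialize: $ ∈ FOLLOW(S)
round 1:
  B→A a: FOLLOW(A) ⊇ FIRST(a) = {a}; new: +{a}
  B→S A: FOLLOW(S) ⊇ FIRST(A) = {a,b,c}; new: +{a,b,c}
  S→c B: FOLLOW(B) ⊇ FOLLOW(S) ⊇ {$,a,b,c}; new: +{$,a,b,c}
  FOLLOW(S)={$,a,b,c}  FOLLOW(A)={a}  FOLLOW(B)={$,a,b,c}
round 2:
  B→S A: FOLLOW(A) ⊇ FOLLOW(B) ⊇ {$,a,b,c}; new: +{$,b,c}
  FOLLOW(S)={$,a,b,c}  FOLLOW(A)={$,a,b,c}  FOLLOW(B)={$,a,b,c}
round 3: done
  FOLLOW(S)={$,a,b,c}  FOLLOW(A)={$,a,b,c}  FOLLOW(B)={$,a,b,c}

FOLLOW(S) = ["$", "a", "b", "c"]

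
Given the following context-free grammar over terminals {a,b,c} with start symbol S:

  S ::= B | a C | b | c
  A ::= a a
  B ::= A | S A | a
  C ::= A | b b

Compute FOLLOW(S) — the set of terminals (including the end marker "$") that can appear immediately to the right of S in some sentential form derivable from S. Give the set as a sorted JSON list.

Compute FIRST by fixpoint:
round 1:
  A via A→a a: +{a}
  B via B→A: +{a}
  C via C→A: +{a}
  C via C→b b: +{b}
  S via S→B: +{a}
  S via S→b: +{b}
  S via S→c: +{c}
  S: {a,b,c}  A: {a}  B: {a}  C: {a,b}
round 2:
  B via B→S A: +{b,c}
  S: {a,b,c}  A: {a}  B: {a,b,c}  C: {a,b}
round 3: done
  S: {a,b,c}  A: {a}  B: {a,b,c}  C: {a,b}

Compute FOLLOW by fixpoint:
FOLLOW(S) := {$}
[1]
  B→S A: FOLLOW(S) ⊇ FIRST(A) = {a}; new: +{a}
  S→B: FOLLOW(B) ⊇ FOLLOW(S) ⊇ {$,a}; new: +{$,a}
  S→a C: FOLLOW(C) ⊇ FOLLOW(S) ⊇ {$,a}; new: +{$,a}
  FOLLOW(S)={$,a}  FOLLOW(A)={}  FOLLOW(B)={$,a}  FOLLOW(C)={$,a}
[2]
  B→A: FOLLOW(A) ⊇ FOLLOW(B) ⊇ {$,a}; new: +{$,a}
  FOLLOW(S)={$,a}  FOLLOW(A)={$,a}  FOLLOW(B)={$,a}  FOLLOW(C)={$,a}
[3] done
  FOLLOW(S)={$,a}  FOLLOW(A)={$,a}  FOLLOW(B)={$,a}  FOLLOW(C)={$,a}

FOLLOW(S) = ["$", "a"]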